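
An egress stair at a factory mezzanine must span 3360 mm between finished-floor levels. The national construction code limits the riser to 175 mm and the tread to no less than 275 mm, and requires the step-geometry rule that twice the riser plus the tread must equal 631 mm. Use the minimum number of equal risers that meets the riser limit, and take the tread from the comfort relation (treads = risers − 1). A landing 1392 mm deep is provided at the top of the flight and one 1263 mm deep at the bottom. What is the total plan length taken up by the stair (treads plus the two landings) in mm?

8260 mm

3360 / 175 = 19.20, so 20 risers are needed.
Each riser is 3360/20 = 168 mm (≤ 175 mm).
T = 631 − 2·168 = 295 mm, which satisfies the 275 mm minimum.
20 risers give 19 treads; going = 19 × 295 = 5605 mm.
Add landings: 5605 + 1392 + 1263 = 8260 mm.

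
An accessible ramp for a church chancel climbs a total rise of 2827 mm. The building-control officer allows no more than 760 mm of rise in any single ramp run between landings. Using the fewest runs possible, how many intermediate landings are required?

2827 / 760 = 3.720 → round up to 4 ramp runs.
4 runs are separated by 3 intermediate landings.

3 intermediate landings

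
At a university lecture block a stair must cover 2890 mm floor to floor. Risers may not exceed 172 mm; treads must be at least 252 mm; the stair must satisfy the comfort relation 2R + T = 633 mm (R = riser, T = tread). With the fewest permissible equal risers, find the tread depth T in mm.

293 mm

2890 / 172 = 16.80, so 17 risers are needed.
Each riser is 2890/17 = 170 mm (≤ 172 mm).
From 2R + T = 633: T = 633 − 340 = 293 mm.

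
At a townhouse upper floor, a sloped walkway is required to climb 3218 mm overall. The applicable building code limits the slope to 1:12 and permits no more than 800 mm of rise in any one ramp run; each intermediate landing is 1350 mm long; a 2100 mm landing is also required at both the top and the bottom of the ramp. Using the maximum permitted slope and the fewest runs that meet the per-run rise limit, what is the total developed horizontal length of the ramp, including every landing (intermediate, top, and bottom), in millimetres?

48216 mm

3218 / 800 = 4.022 → round up to 5 ramp runs. That means 4 intermediate landings.
Horizontal run for 3218 mm of rise at 1:12 is 3218 × 12 = 38616 mm.
4 intermediate landings contribute 4 × 1350 = 5400 mm.
Top and bottom landings: 2 × 2100 = 4200 mm.
Total = 38616 + 5400 + 4200 = 48216 mm.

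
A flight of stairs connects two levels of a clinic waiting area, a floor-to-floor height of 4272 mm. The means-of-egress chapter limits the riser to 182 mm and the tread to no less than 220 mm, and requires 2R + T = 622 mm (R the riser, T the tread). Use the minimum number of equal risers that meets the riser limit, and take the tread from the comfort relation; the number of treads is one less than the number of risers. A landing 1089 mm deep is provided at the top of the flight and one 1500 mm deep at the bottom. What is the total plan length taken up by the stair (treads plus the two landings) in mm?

8707 mm

At most 182 each: 4272/182 = 23.47, giving 24 risers.
Each riser is 4272/24 = 178 mm (≤ 182 mm).
T = 622 − 2·178 = 266 mm, which satisfies the 220 mm minimum.
Going = (24 − 1) × 266 = 6118 mm.
Enclosure = 6118 + 1089 + 1500 = 8707 mm.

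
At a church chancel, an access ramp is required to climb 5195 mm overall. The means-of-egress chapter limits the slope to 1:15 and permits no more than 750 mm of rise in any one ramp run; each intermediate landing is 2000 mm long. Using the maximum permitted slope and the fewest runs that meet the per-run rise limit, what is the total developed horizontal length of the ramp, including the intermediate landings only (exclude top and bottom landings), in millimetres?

89925 mm

At most 750 each: 5195/750 = 6.93, giving 7 ramp runs. That means 6 intermediate landings.
Horizontal run for 5195 mm of rise at 1:15 is 5195 × 15 = 77925 mm.
6 intermediate landings contribute 6 × 2000 = 12000 mm.
Total developed length = 77925 + 12000 = 89925 mm.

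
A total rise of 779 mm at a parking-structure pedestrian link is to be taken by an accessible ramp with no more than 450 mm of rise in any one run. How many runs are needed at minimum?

2 runs

779 / 450 = 1.731 → round up to 2 ramp runs.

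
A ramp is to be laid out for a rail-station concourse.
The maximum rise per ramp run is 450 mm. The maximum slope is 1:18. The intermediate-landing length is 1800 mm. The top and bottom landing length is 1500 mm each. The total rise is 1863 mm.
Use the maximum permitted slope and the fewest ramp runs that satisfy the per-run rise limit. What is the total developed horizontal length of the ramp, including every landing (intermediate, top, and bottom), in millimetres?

1863 / 450 = 4.140 → round up to 5 ramp runs. That means 4 intermediate landings.
Ramp run (horizontal) at 1:18: 1863 × 18 = 33534 mm.
4 intermediate landings contribute 4 × 1800 = 7200 mm.
Top and bottom landings: 2 × 1500 = 3000 mm.
Total = 33534 + 7200 + 3000 = 43734 mm.

43734 mm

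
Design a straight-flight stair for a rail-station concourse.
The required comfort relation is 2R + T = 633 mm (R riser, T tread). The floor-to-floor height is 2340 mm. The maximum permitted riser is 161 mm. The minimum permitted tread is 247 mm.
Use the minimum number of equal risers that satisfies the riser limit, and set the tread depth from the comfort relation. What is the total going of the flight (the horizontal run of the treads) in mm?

At most 161 each: 2340/161 = 14.53, giving 15 risers.
Riser R = 2340 / 15 = 156 mm, within the 161 mm limit.
Tread T = 633 − 2 × 156 = 321 mm (≥ 247 mm).
15 risers give 14 treads; going = 14 × 321 = 4494 mm.

4494 mm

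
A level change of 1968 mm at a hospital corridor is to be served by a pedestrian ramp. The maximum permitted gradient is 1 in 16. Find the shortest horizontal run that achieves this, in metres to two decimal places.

At 1:16 the run is 16 × 1968 = 31488 mm.
31488 mm = 31.49 m.

31.49 m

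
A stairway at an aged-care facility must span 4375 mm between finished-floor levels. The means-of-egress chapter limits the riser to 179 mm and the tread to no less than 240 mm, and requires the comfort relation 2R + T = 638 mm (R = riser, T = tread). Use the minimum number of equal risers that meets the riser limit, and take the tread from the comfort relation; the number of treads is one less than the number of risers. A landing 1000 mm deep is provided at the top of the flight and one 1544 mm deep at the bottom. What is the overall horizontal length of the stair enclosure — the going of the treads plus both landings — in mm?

4375 / 179 = 24.44, so 25 risers are needed.
Riser R = 4375 / 25 = 175 mm, within the 179 mm limit.
From 2R + T = 638: T = 638 − 350 = 288 mm.
Treads = 25 − 1 = 24; going = 24 × 288 = 6912 mm.
Enclosure = 6912 + 1000 + 1544 = 9456 mm.

9456 mm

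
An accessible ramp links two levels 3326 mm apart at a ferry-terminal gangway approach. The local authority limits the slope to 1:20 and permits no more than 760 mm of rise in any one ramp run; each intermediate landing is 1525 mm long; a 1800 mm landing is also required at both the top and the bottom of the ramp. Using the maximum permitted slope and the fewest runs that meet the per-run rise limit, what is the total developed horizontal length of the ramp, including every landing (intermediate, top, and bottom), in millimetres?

3326 / 760 = 4.38, so 5 ramp runs are needed. That means 4 intermediate landings.
Ramp run (horizontal) at 1:20: 3326 × 20 = 66520 mm.
Intermediate landings: 4 × 1525 = 6100 mm.
Top and bottom landings: 2 × 1800 = 3600 mm.
Total = 66520 + 6100 + 3600 = 76220 mm.

76220 mm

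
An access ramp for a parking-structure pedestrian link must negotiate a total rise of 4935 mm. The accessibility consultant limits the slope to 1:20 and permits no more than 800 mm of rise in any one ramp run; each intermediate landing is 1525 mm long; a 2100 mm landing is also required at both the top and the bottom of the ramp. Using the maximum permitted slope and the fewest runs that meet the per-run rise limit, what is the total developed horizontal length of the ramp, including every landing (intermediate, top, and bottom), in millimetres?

⌈4935/800⌉ = 7 ramp runs. That means 6 intermediate landings.
Ramp run (horizontal) at 1:20: 4935 × 20 = 98700 mm.
Intermediate landings: 6 × 1525 = 9150 mm.
Top and bottom landings: 2 × 2100 = 4200 mm.
Total = 98700 + 9150 + 4200 = 112050 mm.

112050 mm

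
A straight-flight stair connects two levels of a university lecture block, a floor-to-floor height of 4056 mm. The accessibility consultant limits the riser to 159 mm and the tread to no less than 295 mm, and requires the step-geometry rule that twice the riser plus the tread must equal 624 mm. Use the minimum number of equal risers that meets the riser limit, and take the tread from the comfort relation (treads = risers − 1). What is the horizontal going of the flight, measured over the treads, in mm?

At most 159 each: 4056/159 = 25.51, giving 26 risers.
Each riser is 4056/26 = 156 mm (≤ 159 mm).
T = 624 − 2·156 = 312 mm, which satisfies the 295 mm minimum.
Treads = 26 − 1 = 25; going = 25 × 312 = 7800 mm.

7800 mm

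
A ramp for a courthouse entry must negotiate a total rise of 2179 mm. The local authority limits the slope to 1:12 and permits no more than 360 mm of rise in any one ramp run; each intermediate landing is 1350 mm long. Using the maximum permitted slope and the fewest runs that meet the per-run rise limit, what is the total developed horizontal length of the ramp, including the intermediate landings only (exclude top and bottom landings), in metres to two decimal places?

2179 / 360 = 6.053 → round up to 7 ramp runs. That means 6 intermediate landings.
Horizontal run for 2179 mm of rise at 1:12 is 2179 × 12 = 26148 mm.
6 intermediate landings contribute 6 × 1350 = 8100 mm.
Total developed length = 26148 + 8100 = 34248 mm.
= 34.25 m.

34.25 m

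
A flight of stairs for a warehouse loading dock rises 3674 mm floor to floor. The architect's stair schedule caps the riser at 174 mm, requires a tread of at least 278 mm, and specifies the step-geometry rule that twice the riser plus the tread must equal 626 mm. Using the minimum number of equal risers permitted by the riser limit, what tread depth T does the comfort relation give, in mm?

At most 174 each: 3674/174 = 21.11, giving 22 risers.
Each riser is 3674/22 = 167 mm (≤ 174 mm).
T = 626 − 2·167 = 292 mm, which satisfies the 278 mm minimum.

292 mm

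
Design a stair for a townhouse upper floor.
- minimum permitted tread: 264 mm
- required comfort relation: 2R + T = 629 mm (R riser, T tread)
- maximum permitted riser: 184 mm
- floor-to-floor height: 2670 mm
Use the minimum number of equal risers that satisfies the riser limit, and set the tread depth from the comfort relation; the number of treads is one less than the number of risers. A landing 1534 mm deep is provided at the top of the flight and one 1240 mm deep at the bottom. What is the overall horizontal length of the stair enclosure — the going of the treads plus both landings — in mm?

6596 mm

⌈2670/184⌉ = 15 risers.
Each riser is 2670/15 = 178 mm (≤ 184 mm).
From 2R + T = 629: T = 629 − 356 = 273 mm.
Going = (15 − 1) × 273 = 3822 mm.
Enclosure = 3822 + 1534 + 1240 = 6596 mm.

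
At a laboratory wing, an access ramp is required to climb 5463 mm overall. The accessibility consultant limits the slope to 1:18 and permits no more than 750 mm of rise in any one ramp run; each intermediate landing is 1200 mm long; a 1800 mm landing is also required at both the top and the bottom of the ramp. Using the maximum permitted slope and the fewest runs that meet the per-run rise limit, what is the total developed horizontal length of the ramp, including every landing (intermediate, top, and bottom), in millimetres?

110334 mm

5463 / 750 = 7.28, so 8 ramp runs are needed. That means 7 intermediate landings.
Horizontal run for 5463 mm of rise at 1:18 is 5463 × 18 = 98334 mm.
7 intermediate landings contribute 7 × 1200 = 8400 mm.
Top and bottom landings: 2 × 1800 = 3600 mm.
Total = 98334 + 8400 + 3600 = 110334 mm.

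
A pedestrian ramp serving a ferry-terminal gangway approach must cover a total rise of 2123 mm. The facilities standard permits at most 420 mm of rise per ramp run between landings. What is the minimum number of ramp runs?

6 runs

⌈2123/420⌉ = 6 ramp runs.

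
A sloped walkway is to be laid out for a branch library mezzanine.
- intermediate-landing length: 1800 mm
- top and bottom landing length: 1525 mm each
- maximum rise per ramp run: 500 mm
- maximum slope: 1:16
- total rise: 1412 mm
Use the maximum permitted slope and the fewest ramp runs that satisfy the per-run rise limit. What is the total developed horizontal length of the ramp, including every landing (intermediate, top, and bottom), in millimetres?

At most 500 each: 1412/500 = 2.82, giving 3 ramp runs. That means 2 intermediate landings.
Horizontal run for 1412 mm of rise at 1:16 is 1412 × 16 = 22592 mm.
2 intermediate landings contribute 2 × 1800 = 3600 mm.
Top and bottom landings: 2 × 1525 = 3050 mm.
Total = 22592 + 3600 + 3050 = 29242 mm.

29242 mm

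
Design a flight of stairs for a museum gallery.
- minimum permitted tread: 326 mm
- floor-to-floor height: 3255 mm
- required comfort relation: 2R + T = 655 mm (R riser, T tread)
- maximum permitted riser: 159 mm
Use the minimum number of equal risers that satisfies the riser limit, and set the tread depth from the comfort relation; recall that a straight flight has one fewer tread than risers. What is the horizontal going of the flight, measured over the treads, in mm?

6900 mm

3255 / 159 = 20.472 → round up to 21 risers.
Riser R = 3255 / 21 = 155 mm, within the 159 mm limit.
T = 655 − 2·155 = 345 mm, which satisfies the 326 mm minimum.
Treads = 21 − 1 = 20; going = 20 × 345 = 6900 mm.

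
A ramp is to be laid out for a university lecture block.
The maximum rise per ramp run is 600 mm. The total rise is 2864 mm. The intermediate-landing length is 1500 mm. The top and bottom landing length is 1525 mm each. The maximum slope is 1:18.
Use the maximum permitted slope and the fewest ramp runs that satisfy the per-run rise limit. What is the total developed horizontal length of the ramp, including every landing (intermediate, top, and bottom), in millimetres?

⌈2864/600⌉ = 5 ramp runs. That means 4 intermediate landings.
Horizontal run for 2864 mm of rise at 1:18 is 2864 × 18 = 51552 mm.
Intermediate landings: 4 × 1500 = 6000 mm.
Top and bottom landings: 2 × 1525 = 3050 mm.
Total = 51552 + 6000 + 3050 = 60602 mm.

60602 mm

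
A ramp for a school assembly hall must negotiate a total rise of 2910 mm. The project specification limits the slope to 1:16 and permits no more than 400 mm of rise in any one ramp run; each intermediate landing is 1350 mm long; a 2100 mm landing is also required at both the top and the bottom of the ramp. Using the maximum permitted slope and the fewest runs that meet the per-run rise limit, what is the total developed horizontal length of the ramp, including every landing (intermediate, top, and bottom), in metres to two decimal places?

At most 400 each: 2910/400 = 7.28, giving 8 ramp runs. That means 7 intermediate landings.
Ramp run (horizontal) at 1:16: 2910 × 16 = 46560 mm.
7 intermediate landings contribute 7 × 1350 = 9450 mm.
Top and bottom landings: 2 × 2100 = 4200 mm.
Total = 46560 + 9450 + 4200 = 60210 mm.
= 60.21 m.

60.21 m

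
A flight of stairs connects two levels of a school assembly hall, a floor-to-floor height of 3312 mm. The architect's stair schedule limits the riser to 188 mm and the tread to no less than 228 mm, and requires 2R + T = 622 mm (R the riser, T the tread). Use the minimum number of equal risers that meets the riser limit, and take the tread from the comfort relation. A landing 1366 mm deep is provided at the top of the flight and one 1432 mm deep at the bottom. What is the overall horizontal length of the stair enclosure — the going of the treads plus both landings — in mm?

At most 188 each: 3312/188 = 17.62, giving 18 risers.
R = 3312 ÷ 18 = 184 mm.
Tread T = 622 − 2 × 184 = 254 mm (≥ 228 mm).
Going = (18 − 1) × 254 = 4318 mm.
Add landings: 4318 + 1366 + 1432 = 7116 mm.

7116 mm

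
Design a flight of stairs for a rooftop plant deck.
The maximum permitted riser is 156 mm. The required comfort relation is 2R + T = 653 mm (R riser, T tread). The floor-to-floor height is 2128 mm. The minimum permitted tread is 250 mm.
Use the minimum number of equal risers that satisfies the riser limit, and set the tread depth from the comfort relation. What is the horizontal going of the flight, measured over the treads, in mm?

4537 mm

At most 156 each: 2128/156 = 13.64, giving 14 risers.
R = 2128 ÷ 14 = 152 mm.
From 2R + T = 653: T = 653 − 304 = 349 mm.
14 risers give 13 treads; going = 13 × 349 = 4537 mm.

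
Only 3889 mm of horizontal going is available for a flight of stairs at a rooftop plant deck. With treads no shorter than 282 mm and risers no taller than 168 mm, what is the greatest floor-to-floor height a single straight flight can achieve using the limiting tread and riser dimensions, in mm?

Treads that fit: ⌊3889 / 282⌋ = 13.
Risers = treads + 1 = 14.
Maximum height = 14 × 168 = 2352 mm.

2352 mm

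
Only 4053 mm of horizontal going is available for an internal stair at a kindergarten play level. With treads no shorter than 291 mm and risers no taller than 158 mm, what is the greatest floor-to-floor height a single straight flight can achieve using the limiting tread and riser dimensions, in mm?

4053 / 291 = 13.93, so 13 treads fit.
Risers = treads + 1 = 14.
Maximum height = 14 × 158 = 2212 mm.

2212 mm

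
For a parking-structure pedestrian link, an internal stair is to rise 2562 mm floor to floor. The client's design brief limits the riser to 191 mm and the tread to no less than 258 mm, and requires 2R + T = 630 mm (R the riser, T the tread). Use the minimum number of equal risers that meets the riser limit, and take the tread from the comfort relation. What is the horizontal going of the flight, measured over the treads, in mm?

3432 mm

2562 / 191 = 13.414 → round up to 14 risers.
Riser R = 2562 / 14 = 183 mm, within the 191 mm limit.
From 2R + T = 630: T = 630 − 366 = 264 mm.
Going = (14 − 1) × 264 = 3432 mm.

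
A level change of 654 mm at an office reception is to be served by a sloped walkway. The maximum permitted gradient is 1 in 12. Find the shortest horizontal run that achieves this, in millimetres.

At 1:12 the run is 12 × 654 = 7848 mm.

7848 mm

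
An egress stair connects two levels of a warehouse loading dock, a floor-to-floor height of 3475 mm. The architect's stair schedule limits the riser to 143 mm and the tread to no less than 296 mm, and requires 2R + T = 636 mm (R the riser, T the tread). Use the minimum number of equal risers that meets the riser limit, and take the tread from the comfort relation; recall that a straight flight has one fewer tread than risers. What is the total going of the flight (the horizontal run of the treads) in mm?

8592 mm

At most 143 each: 3475/143 = 24.30, giving 25 risers.
Riser R = 3475 / 25 = 139 mm, within the 143 mm limit.
T = 636 − 2·139 = 358 mm, which satisfies the 296 mm minimum.
Going = (25 − 1) × 358 = 8592 mm.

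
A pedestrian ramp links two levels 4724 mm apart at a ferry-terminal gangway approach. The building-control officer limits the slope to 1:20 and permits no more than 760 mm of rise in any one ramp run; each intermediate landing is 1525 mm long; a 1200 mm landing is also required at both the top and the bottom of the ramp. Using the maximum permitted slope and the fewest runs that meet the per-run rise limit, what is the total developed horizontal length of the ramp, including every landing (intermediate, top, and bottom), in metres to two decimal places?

⌈4724/760⌉ = 7 ramp runs. That means 6 intermediate landings.
Ramp run (horizontal) at 1:20: 4724 × 20 = 94480 mm.
6 intermediate landings contribute 6 × 1525 = 9150 mm.
Top and bottom landings: 2 × 1200 = 2400 mm.
Total = 94480 + 9150 + 2400 = 106030 mm.
= 106.03 m.

106.03 m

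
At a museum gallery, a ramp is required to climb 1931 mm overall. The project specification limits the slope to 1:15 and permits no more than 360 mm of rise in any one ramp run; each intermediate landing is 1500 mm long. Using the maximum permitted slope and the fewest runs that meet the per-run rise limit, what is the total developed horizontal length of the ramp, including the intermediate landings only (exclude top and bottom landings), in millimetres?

36465 mm

At most 360 each: 1931/360 = 5.36, giving 6 ramp runs. That means 5 intermediate landings.
Ramp run (horizontal) at 1:15: 1931 × 15 = 28965 mm.
Intermediate landings: 5 × 1500 = 7500 mm.
Total developed length = 28965 + 7500 = 36465 mm.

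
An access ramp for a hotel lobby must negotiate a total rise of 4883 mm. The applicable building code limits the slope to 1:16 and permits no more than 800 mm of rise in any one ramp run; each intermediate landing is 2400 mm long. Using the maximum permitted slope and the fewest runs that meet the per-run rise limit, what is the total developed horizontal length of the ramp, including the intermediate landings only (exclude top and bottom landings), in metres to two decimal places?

92.53 m

At most 800 each: 4883/800 = 6.10, giving 7 ramp runs. That means 6 intermediate landings.
Ramp run (horizontal) at 1:16: 4883 × 16 = 78128 mm.
6 intermediate landings contribute 6 × 2400 = 14400 mm.
Total developed length = 78128 + 14400 = 92528 mm.
= 92.53 m.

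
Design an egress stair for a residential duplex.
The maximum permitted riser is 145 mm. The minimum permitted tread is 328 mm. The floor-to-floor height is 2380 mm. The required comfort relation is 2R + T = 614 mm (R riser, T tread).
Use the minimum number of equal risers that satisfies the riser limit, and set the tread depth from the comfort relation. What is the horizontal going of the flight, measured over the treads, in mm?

2380 / 145 = 16.414 → round up to 17 risers.
Riser R = 2380 / 17 = 140 mm, within the 145 mm limit.
T = 614 − 2·140 = 334 mm, which satisfies the 328 mm minimum.
Going = (17 − 1) × 334 = 5344 mm.

5344 mm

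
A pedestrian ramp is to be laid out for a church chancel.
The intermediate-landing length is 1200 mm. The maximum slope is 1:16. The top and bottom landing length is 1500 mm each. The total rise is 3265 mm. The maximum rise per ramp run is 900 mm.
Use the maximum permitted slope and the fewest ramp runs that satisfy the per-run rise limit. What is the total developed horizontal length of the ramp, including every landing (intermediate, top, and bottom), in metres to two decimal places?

58.84 m

3265 / 900 = 3.63, so 4 ramp runs are needed. That means 3 intermediate landings.
Horizontal run for 3265 mm of rise at 1:16 is 3265 × 16 = 52240 mm.
Intermediate landings: 3 × 1200 = 3600 mm.
Top and bottom landings: 2 × 1500 = 3000 mm.
Total = 52240 + 3600 + 3000 = 58840 mm.
= 58.84 m.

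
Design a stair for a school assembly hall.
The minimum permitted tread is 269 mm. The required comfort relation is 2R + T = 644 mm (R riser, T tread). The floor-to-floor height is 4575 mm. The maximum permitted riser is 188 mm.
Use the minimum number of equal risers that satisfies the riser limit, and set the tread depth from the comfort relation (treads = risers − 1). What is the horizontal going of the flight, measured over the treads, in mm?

6672 mm

⌈4575/188⌉ = 25 risers.
R = 4575 ÷ 25 = 183 mm.
From 2R + T = 644: T = 644 − 366 = 278 mm.
25 risers give 24 treads; going = 24 × 278 = 6672 mm.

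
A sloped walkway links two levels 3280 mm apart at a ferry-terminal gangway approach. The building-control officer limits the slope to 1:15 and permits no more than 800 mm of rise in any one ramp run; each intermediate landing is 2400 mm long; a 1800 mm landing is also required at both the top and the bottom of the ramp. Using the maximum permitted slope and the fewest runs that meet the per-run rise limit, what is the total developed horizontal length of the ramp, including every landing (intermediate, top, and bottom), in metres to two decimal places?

3280 / 800 = 4.100 → round up to 5 ramp runs. That means 4 intermediate landings.
Ramp run (horizontal) at 1:15: 3280 × 15 = 49200 mm.
4 intermediate landings contribute 4 × 2400 = 9600 mm.
Top and bottom landings: 2 × 1800 = 3600 mm.
Total = 49200 + 9600 + 3600 = 62400 mm.
= 62.40 m.

62.40 m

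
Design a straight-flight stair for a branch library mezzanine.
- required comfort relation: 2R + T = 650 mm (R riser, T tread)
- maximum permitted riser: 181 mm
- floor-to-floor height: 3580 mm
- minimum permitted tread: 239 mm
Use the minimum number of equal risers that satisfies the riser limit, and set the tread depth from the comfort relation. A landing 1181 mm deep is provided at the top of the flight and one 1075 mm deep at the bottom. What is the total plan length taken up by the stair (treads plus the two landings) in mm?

7804 mm

3580 / 181 = 19.78, so 20 risers are needed.
R = 3580 ÷ 20 = 179 mm.
Tread T = 650 − 2 × 179 = 292 mm (≥ 239 mm).
Treads = 20 − 1 = 19; going = 19 × 292 = 5548 mm.
Enclosure = 5548 + 1181 + 1075 = 7804 mm.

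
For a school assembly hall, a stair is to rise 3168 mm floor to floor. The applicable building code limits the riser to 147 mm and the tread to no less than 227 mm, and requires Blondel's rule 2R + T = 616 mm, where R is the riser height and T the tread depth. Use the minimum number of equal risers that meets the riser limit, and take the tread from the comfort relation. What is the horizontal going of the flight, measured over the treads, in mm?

6888 mm

⌈3168/147⌉ = 22 risers.
Riser R = 3168 / 22 = 144 mm, within the 147 mm limit.
T = 616 − 2·144 = 328 mm, which satisfies the 227 mm minimum.
Treads = 22 − 1 = 21; going = 21 × 328 = 6888 mm.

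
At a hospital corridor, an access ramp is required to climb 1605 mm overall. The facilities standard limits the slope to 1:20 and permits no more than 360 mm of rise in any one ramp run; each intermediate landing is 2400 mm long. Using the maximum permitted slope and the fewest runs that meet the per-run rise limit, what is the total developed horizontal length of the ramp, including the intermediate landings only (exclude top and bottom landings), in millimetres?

1605 / 360 = 4.458 → round up to 5 ramp runs. That means 4 intermediate landings.
Ramp run (horizontal) at 1:20: 1605 × 20 = 32100 mm.
Intermediate landings: 4 × 2400 = 9600 mm.
Developed length = 32100 + 9600 = 41700 mm.

41700 mm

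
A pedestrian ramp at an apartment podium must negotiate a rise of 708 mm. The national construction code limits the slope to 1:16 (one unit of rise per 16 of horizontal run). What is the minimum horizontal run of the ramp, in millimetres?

Run = rise × 16 = 708 × 16 = 11328 mm.

11328 mm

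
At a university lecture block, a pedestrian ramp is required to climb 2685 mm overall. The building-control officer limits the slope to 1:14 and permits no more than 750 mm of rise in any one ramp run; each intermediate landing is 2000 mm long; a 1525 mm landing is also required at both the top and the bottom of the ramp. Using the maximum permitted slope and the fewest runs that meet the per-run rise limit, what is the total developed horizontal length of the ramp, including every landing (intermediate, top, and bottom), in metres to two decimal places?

46.64 m

2685 / 750 = 3.58, so 4 ramp runs are needed. That means 3 intermediate landings.
Ramp run (horizontal) at 1:14: 2685 × 14 = 37590 mm.
Intermediate landings: 3 × 2000 = 6000 mm.
Top and bottom landings: 2 × 1525 = 3050 mm.
Total = 37590 + 6000 + 3050 = 46640 mm.
= 46.64 m.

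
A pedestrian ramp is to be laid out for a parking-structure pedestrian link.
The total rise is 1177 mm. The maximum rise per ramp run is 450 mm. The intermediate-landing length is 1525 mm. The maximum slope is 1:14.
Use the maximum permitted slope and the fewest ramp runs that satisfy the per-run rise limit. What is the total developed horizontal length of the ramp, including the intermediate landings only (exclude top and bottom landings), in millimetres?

At most 450 each: 1177/450 = 2.62, giving 3 ramp runs. That means 2 intermediate landings.
Horizontal run for 1177 mm of rise at 1:14 is 1177 × 14 = 16478 mm.
Intermediate landings: 2 × 1525 = 3050 mm.
Developed length = 16478 + 3050 = 19528 mm.

19528 mm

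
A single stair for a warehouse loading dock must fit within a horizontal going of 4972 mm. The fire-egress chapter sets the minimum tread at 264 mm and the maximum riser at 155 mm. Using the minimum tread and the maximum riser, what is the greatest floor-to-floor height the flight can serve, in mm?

Treads that fit: ⌊4972 / 264⌋ = 18.
Risers = treads + 1 = 19.
Maximum height = 19 × 155 = 2945 mm.

2945 mm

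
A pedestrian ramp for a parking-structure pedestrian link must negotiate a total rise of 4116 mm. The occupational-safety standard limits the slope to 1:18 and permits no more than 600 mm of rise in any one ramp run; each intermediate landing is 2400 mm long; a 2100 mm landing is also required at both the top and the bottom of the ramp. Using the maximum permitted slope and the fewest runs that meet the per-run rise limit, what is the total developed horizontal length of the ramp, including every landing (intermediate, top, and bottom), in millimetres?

⌈4116/600⌉ = 7 ramp runs. That means 6 intermediate landings.
Horizontal run for 4116 mm of rise at 1:18 is 4116 × 18 = 74088 mm.
Intermediate landings: 6 × 2400 = 14400 mm.
Top and bottom landings: 2 × 2100 = 4200 mm.
Total = 74088 + 14400 + 4200 = 92688 mm.

92688 mm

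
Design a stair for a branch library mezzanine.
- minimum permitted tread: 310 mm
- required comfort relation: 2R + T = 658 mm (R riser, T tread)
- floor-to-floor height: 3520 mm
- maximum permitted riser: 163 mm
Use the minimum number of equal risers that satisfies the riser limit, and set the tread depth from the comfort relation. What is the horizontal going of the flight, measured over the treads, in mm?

⌈3520/163⌉ = 22 risers.
R = 3520 ÷ 22 = 160 mm.
T = 658 − 2·160 = 338 mm, which satisfies the 310 mm minimum.
Treads = 22 − 1 = 21; going = 21 × 338 = 7098 mm.

7098 mm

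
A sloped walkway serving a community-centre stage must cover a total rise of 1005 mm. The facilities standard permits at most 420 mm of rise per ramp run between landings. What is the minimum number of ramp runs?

At most 420 each: 1005/420 = 2.39, giving 3 ramp runs.

3 runs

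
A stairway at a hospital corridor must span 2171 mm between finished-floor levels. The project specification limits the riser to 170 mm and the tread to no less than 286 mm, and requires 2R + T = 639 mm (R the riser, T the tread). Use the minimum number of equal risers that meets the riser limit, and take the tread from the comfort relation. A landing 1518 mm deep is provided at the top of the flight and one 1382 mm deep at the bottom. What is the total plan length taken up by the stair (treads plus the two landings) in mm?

⌈2171/170⌉ = 13 risers.
Riser R = 2171 / 13 = 167 mm, within the 170 mm limit.
T = 639 − 2·167 = 305 mm, which satisfies the 286 mm minimum.
Going = (13 − 1) × 305 = 3660 mm.
Enclosure = 3660 + 1518 + 1382 = 6560 mm.

6560 mm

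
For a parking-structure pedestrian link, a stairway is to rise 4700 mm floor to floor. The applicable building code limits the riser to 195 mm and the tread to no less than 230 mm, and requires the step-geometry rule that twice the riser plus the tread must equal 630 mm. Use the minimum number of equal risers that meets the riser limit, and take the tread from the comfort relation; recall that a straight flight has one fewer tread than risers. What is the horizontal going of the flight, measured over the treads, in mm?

⌈4700/195⌉ = 25 risers.
Each riser is 4700/25 = 188 mm (≤ 195 mm).
Tread T = 630 − 2 × 188 = 254 mm (≥ 230 mm).
Going = (25 − 1) × 254 = 6096 mm.

6096 mm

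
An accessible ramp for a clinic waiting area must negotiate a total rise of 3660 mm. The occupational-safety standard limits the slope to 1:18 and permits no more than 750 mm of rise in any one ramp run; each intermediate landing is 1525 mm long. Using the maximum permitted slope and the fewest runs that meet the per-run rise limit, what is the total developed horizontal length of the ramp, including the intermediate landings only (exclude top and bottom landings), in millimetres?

At most 750 each: 3660/750 = 4.88, giving 5 ramp runs. That means 4 intermediate landings.
Horizontal run for 3660 mm of rise at 1:18 is 3660 × 18 = 65880 mm.
Intermediate landings: 4 × 1525 = 6100 mm.
Developed length = 65880 + 6100 = 71980 mm.

71980 mm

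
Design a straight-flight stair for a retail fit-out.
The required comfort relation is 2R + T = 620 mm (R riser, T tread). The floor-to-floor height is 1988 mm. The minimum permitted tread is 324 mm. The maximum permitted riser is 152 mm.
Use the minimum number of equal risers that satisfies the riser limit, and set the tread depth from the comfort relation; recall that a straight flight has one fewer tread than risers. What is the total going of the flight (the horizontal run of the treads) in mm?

4368 mm

1988 / 152 = 13.08, so 14 risers are needed.
R = 1988 ÷ 14 = 142 mm.
Tread T = 620 − 2 × 142 = 336 mm (≥ 324 mm).
14 risers give 13 treads; going = 13 × 336 = 4368 mm.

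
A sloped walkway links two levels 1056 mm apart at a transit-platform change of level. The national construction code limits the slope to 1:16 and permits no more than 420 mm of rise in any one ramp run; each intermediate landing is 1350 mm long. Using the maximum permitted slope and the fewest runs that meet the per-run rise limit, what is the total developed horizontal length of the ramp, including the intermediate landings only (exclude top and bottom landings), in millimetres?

19596 mm

1056 / 420 = 2.514 → round up to 3 ramp runs. That means 2 intermediate landings.
Horizontal run for 1056 mm of rise at 1:16 is 1056 × 16 = 16896 mm.
Intermediate landings: 2 × 1350 = 2700 mm.
Total developed length = 16896 + 2700 = 19596 mm.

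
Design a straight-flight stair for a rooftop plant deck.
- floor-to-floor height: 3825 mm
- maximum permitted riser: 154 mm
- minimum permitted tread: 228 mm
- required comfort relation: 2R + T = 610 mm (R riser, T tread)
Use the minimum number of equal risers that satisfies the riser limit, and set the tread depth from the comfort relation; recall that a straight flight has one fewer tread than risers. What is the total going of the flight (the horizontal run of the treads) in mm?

3825 / 154 = 24.84, so 25 risers are needed.
R = 3825 ÷ 25 = 153 mm.
Tread T = 610 − 2 × 153 = 304 mm (≥ 228 mm).
25 risers give 24 treads; going = 24 × 304 = 7296 mm.

7296 mm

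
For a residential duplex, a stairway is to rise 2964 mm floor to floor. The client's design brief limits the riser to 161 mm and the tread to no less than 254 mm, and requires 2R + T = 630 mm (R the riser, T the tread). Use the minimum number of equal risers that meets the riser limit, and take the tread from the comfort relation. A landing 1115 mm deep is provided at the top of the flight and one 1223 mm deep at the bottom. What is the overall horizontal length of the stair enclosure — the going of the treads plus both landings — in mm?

⌈2964/161⌉ = 19 risers.
R = 2964 ÷ 19 = 156 mm.
From 2R + T = 630: T = 630 − 312 = 318 mm.
Treads = 19 − 1 = 18; going = 18 × 318 = 5724 mm.
Add landings: 5724 + 1115 + 1223 = 8062 mm.

8062 mm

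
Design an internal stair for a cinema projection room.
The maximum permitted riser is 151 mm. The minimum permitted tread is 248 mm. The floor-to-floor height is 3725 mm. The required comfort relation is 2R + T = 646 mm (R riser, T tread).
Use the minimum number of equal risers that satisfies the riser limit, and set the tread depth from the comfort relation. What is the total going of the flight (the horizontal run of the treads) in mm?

8352 mm

⌈3725/151⌉ = 25 risers.
Each riser is 3725/25 = 149 mm (≤ 151 mm).
T = 646 − 2·149 = 348 mm, which satisfies the 248 mm minimum.
Going = (25 − 1) × 348 = 8352 mm.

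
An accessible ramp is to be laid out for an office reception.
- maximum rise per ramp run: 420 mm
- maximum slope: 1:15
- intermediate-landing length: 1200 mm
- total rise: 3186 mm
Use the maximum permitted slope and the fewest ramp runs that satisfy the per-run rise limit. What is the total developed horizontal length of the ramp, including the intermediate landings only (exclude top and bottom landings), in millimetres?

⌈3186/420⌉ = 8 ramp runs. That means 7 intermediate landings.
Ramp run (horizontal) at 1:15: 3186 × 15 = 47790 mm.
7 intermediate landings contribute 7 × 1200 = 8400 mm.
Total developed length = 47790 + 8400 = 56190 mm.

56190 mm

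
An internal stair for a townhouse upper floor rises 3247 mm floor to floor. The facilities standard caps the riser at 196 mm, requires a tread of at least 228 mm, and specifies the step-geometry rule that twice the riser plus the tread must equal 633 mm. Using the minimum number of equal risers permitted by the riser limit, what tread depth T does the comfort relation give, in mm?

251 mm

At most 196 each: 3247/196 = 16.57, giving 17 risers.
Riser R = 3247 / 17 = 191 mm, within the 196 mm limit.
T = 633 − 2·191 = 251 mm, which satisfies the 228 mm minimum.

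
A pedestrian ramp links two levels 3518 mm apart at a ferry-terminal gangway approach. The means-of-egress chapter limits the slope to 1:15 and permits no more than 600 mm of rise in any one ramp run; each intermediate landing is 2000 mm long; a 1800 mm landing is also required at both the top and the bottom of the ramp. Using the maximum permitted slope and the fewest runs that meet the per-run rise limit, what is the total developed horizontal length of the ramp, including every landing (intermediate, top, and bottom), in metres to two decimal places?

3518 / 600 = 5.86, so 6 ramp runs are needed. That means 5 intermediate landings.
Ramp run (horizontal) at 1:15: 3518 × 15 = 52770 mm.
Intermediate landings: 5 × 2000 = 10000 mm.
Top and bottom landings: 2 × 1800 = 3600 mm.
Total = 52770 + 10000 + 3600 = 66370 mm.
= 66.37 m.

66.37 m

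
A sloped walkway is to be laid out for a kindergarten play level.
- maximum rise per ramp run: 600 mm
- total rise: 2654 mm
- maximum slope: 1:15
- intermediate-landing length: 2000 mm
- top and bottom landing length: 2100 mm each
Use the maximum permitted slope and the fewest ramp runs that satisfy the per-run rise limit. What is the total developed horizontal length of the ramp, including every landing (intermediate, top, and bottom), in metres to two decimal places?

2654 / 600 = 4.423 → round up to 5 ramp runs. That means 4 intermediate landings.
Ramp run (horizontal) at 1:15: 2654 × 15 = 39810 mm.
Intermediate landings: 4 × 2000 = 8000 mm.
Top and bottom landings: 2 × 2100 = 4200 mm.
Total = 39810 + 8000 + 4200 = 52010 mm.
= 52.01 m.

52.01 m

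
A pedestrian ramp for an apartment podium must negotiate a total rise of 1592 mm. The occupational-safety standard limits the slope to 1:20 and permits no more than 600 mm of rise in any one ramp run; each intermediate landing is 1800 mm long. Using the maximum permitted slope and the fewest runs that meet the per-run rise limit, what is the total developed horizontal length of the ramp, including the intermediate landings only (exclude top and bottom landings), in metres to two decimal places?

⌈1592/600⌉ = 3 ramp runs. That means 2 intermediate landings.
Ramp run (horizontal) at 1:20: 1592 × 20 = 31840 mm.
2 intermediate landings contribute 2 × 1800 = 3600 mm.
Developed length = 31840 + 3600 = 35440 mm.
= 35.44 m.

35.44 m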